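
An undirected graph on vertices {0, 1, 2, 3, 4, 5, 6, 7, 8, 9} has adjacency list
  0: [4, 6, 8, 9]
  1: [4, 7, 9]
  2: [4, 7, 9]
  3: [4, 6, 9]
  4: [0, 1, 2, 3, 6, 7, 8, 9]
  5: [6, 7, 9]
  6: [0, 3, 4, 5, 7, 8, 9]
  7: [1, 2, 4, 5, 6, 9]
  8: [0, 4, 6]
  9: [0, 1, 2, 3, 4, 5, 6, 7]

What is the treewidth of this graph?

3

A width-3 tree decomposition is:
Bags: B1 = {0, 4, 6, 9}  B2 = {4, 6, 7, 9}  B3 = {3, 4, 6, 9}  B4 = {0, 4, 6, 8}  B5 = {5, 6, 7, 9}  B6 = {2, 4, 7, 9}  B7 = {1, 4, 7, 9}
Tree: B1–B2, B1–B3, B1–B4, B2–B5, B2–B6, B6–B7
The largest bag has 4 vertices, giving width 3; this decomposition certifies tw(G) ≤ 3. Conversely, {0, 4, 6, 8} is a clique of size 4, and the vertices of any clique must share a bag in every tree decomposition; so some bag has ≥ 4 vertices and tw(G) ≥ 3. Hence tw(G) = 3 exactly.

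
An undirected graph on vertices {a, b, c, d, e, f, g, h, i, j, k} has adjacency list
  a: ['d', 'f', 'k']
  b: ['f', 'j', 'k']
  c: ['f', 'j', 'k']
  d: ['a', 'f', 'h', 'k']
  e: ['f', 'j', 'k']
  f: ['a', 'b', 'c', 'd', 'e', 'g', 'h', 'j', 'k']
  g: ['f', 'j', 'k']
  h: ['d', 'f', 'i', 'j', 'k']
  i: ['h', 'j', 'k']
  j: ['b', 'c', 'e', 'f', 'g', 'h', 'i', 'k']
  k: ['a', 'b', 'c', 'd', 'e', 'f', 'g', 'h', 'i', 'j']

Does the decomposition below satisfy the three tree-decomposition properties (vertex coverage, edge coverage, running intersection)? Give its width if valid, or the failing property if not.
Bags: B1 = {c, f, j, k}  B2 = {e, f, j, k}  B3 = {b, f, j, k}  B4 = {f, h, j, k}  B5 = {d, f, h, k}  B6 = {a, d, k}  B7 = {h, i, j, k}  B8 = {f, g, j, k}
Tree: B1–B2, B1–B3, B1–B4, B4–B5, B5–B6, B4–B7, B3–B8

A tree decomposition must satisfy three properties: every vertex lies in some bag; for every edge, both endpoints lie together in some bag; and for every vertex, the bags containing it form a connected subtree. Here edge (f,a) lies in no bag, so the decomposition is invalid.

No — edge (f,a) lies in no bag.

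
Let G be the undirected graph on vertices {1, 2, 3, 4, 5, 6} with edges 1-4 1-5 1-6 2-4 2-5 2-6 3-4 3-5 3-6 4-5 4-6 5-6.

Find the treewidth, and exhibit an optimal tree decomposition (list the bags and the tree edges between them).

Each bag holds 4 vertices, so the decomposition has width 3, which upper-bounds the treewidth. For the lower bound, the 4 vertices {1, 4, 5, 6} are pairwise adjacent, and any tree decomposition puts a clique entirely inside one bag — forcing width ≥ 3. The upper and lower bounds meet at 3, so that is the treewidth.

Treewidth 3.
Bags: B1 = {3, 4, 5, 6}  B2 = {2, 4, 5, 6}  B3 = {1, 4, 5, 6}
Tree: B1–B2, B2–B3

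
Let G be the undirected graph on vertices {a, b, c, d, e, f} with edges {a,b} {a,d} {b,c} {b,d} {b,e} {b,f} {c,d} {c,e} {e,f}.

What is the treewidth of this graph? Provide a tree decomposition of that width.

Treewidth 2.
One optimal decomposition is:
Bags: B1 = {b, c, e}  B2 = {b, e, f}  B3 = {b, c, d}  B4 = {a, b, d}
Tree: B1–B2, B1–B3, B3–B4

Each bag holds 3 vertices, so the decomposition has width 2, which upper-bounds the treewidth. Conversely, {b, c, d} is a clique of size 3, and the vertices of any clique must share a bag in every tree decomposition; so some bag has ≥ 3 vertices and tw(G) ≥ 2. Combining the bounds, tw(G) = 2.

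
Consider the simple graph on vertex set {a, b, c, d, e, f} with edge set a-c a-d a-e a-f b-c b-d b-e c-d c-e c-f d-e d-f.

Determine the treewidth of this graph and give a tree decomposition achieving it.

Every bag has size at most 4, so the width is 4 − 1 = 3 and tw(G) ≤ 3. On the other hand G contains the 4-clique {a, c, d, e}. A clique must lie in a single bag of any decomposition, so no decomposition can have width below 3. Therefore the treewidth is 3.

Treewidth 3.
One optimal decomposition is:
Bags: B1 = {a, c, d, e}  B2 = {b, c, d, e}  B3 = {a, c, d, f}
Tree: B1–B2, B1–B3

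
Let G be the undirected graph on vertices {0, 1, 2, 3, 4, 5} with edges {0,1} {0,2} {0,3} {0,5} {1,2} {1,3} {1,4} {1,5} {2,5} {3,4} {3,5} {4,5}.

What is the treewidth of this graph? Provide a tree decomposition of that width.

Treewidth 3.
One optimal decomposition is:
Bags: B1 = {0, 1, 3, 5}  B2 = {0, 1, 2, 5}  B3 = {1, 3, 4, 5}
Tree: B1–B2, B1–B3

The largest bag has 4 vertices, giving width 3; this decomposition certifies tw(G) ≤ 3. On the other hand G contains the 4-clique {0, 1, 2, 5}. A clique must lie in a single bag of any decomposition, so no decomposition can have width below 3. Hence tw(G) = 3 exactly.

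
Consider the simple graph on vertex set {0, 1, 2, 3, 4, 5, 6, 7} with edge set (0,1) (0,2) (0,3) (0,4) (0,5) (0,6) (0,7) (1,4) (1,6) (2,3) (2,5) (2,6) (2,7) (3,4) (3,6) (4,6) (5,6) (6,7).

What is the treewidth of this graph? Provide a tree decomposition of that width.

Each bag holds 4 vertices, so the decomposition has width 3, which upper-bounds the treewidth. For the lower bound, the 4 vertices {0, 1, 4, 6} are pairwise adjacent, and any tree decomposition puts a clique entirely inside one bag — forcing width ≥ 3. The upper and lower bounds meet at 3, so that is the treewidth.

Treewidth 3.
One optimal decomposition is:
Bags: B1 = {0, 2, 5, 6}  B2 = {0, 2, 3, 6}  B3 = {0, 3, 4, 6}  B4 = {0, 1, 4, 6}  B5 = {0, 2, 6, 7}
Tree: B1–B2, B2–B3, B3–B4, B2–B5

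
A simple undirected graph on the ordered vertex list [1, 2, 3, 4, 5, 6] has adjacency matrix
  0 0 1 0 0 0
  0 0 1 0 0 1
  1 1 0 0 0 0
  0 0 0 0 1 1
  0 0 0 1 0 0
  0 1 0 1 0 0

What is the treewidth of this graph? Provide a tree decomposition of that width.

Every bag has size at most 2, so the width is 2 − 1 = 1 and tw(G) ≤ 1. G has an edge, so its treewidth is at least 1. Therefore the treewidth is 1.

Treewidth 1.
Bags: B1 = {4, 5}  B2 = {4, 6}  B3 = {2, 6}  B4 = {2, 3}  B5 = {1, 3}
Tree: B1–B2, B2–B3, B3–B4, B4–B5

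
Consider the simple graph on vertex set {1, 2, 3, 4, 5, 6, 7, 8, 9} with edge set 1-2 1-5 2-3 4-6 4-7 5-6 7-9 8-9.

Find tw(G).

A width-1 tree decomposition is:
Bags: B1 = {8, 9}  B2 = {7, 9}  B3 = {4, 7}  B4 = {4, 6}  B5 = {5, 6}  B6 = {1, 5}  B7 = {1, 2}  B8 = {2, 3}
Tree: B1–B2, B2–B3, B3–B4, B4–B5, B5–B6, B6–B7, B7–B8
Each bag holds 2 vertices, so the decomposition has width 1, which upper-bounds the treewidth. Since G has at least one edge (e.g. 8–9), it is not an edgeless graph, so tw(G) ≥ 1. The upper and lower bounds meet at 1, so that is the treewidth.

1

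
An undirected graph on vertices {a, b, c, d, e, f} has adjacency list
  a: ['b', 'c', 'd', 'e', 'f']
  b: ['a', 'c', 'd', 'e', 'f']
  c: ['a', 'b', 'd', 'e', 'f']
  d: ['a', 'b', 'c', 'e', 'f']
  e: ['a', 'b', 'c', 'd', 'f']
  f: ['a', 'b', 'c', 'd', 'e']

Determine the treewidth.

A width-5 tree decomposition is:
Bags: B1 = {a, b, c, d, e, f}
Tree: (single bag)
A single bag containing all 6 vertices is trivially a valid decomposition of width 5. For the lower bound, the 6 vertices {a, b, c, d, e, f} are pairwise adjacent, and any tree decomposition puts a clique entirely inside one bag — forcing width ≥ 5. Therefore the treewidth is 5.

5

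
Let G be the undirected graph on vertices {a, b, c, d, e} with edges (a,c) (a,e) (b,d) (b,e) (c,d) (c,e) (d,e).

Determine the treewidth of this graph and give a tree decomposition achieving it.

The largest bag has 3 vertices, giving width 2; this decomposition certifies tw(G) ≤ 2. For the lower bound, the 3 vertices {c, d, e} are pairwise adjacent, and any tree decomposition puts a clique entirely inside one bag — forcing width ≥ 2. Therefore the treewidth is 2.

Treewidth 2.
One optimal decomposition is:
Bags: B1 = {a, c, e}  B2 = {c, d, e}  B3 = {b, d, e}
Tree: B1–B2, B2–B3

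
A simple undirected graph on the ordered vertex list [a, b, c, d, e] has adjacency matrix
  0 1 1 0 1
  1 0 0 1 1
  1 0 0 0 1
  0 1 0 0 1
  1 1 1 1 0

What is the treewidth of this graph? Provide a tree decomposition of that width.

Treewidth 2.
Bags: B1 = {a, b, e}  B2 = {a, c, e}  B3 = {b, d, e}
Tree: B1–B2, B1–B3

Every bag has size at most 3, so the width is 3 − 1 = 2 and tw(G) ≤ 2. On the other hand G contains the 3-clique {b, d, e}. A clique must lie in a single bag of any decomposition, so no decomposition can have width below 2. Hence tw(G) = 2 exactly.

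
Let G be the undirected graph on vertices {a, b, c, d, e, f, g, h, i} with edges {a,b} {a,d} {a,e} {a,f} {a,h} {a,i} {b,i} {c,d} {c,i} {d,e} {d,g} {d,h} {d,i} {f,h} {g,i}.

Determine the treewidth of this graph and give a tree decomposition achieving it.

The largest bag has 3 vertices, giving width 2; this decomposition certifies tw(G) ≤ 2. On the other hand G contains the 3-clique {a, d, e}. A clique must lie in a single bag of any decomposition, so no decomposition can have width below 2. Combining the bounds, tw(G) = 2.

Treewidth 2.
One optimal decomposition is:
Bags: B1 = {a, d, i}  B2 = {d, g, i}  B3 = {a, d, e}  B4 = {a, d, h}  B5 = {a, b, i}  B6 = {c, d, i}  B7 = {a, f, h}
Tree: B1–B2, B1–B3, B3–B4, B1–B5, B2–B6, B4–B7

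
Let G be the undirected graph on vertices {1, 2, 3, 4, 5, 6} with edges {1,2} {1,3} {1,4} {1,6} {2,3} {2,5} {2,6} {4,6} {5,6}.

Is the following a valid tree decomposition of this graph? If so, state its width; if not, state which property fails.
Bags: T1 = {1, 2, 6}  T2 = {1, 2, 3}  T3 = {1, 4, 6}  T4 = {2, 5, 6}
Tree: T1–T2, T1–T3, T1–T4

Yes; width 2.

Vertex coverage: the bags together contain {1, 2, 3, 4, 5, 6}, the full vertex set. Edge coverage: each edge of G has both endpoints in at least one bag. Running intersection: for every vertex, the bags containing it form a connected subtree. All three properties hold, so this is a valid tree decomposition of width max|bag| − 1 = 2, and hence tw(G) ≤ 2.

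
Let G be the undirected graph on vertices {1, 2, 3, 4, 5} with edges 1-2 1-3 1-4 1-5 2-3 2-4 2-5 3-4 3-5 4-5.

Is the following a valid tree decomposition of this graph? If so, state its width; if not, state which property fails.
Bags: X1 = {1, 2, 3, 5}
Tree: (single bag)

No — vertex 4 appears in no bag.

A tree decomposition must satisfy three properties: every vertex lies in some bag; for every edge, both endpoints lie together in some bag; and for every vertex, the bags containing it form a connected subtree. Here vertex 4 appears in no bag, so the decomposition is invalid.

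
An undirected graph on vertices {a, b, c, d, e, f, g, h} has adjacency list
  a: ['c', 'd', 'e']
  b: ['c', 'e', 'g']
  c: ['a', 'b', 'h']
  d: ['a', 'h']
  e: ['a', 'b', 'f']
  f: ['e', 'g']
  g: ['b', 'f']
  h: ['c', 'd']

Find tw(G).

2

A width-2 tree decomposition is:
Bags: B1 = {c, d, h}  B2 = {a, c, d}  B3 = {a, b, c}  B4 = {a, b, e}  B5 = {b, e, g}  B6 = {e, f, g}
Tree: B1–B2, B2–B3, B3–B4, B4–B5, B5–B6
The largest bag has 3 vertices, giving width 2; this decomposition certifies tw(G) ≤ 2. Since h–d–a–c–h is a cycle in G, G is not acyclic. Forests are exactly the graphs of treewidth ≤ 1, so tw(G) ≥ 2. The upper and lower bounds meet at 2, so that is the treewidth.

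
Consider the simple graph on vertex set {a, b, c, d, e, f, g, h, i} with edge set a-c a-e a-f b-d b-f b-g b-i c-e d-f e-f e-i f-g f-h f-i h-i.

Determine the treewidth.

A width-2 tree decomposition is:
Bags: B1 = {a, e, f}  B2 = {a, c, e}  B3 = {e, f, i}  B4 = {b, f, i}  B5 = {b, d, f}  B6 = {b, f, g}  B7 = {f, h, i}
Tree: B1–B2, B1–B3, B3–B4, B4–B5, B5–B6, B3–B7
The largest bag has 3 vertices, giving width 2; this decomposition certifies tw(G) ≤ 2. Conversely, {a, c, e} is a clique of size 3, and the vertices of any clique must share a bag in every tree decomposition; so some bag has ≥ 3 vertices and tw(G) ≥ 2. Combining the bounds, tw(G) = 2.

2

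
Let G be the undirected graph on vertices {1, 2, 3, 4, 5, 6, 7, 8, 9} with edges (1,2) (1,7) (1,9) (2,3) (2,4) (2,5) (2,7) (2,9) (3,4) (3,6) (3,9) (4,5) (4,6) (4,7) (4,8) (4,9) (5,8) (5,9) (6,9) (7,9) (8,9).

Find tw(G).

A width-3 tree decomposition is:
Bags: B1 = {2, 4, 5, 9}  B2 = {2, 4, 7, 9}  B3 = {4, 5, 8, 9}  B4 = {1, 2, 7, 9}  B5 = {2, 3, 4, 9}  B6 = {3, 4, 6, 9}
Tree: B1–B2, B1–B3, B2–B4, B1–B5, B5–B6
Each bag holds 4 vertices, so the decomposition has width 3, which upper-bounds the treewidth. On the other hand G contains the 4-clique {1, 2, 7, 9}. A clique must lie in a single bag of any decomposition, so no decomposition can have width below 3. Combining the bounds, tw(G) = 3.

3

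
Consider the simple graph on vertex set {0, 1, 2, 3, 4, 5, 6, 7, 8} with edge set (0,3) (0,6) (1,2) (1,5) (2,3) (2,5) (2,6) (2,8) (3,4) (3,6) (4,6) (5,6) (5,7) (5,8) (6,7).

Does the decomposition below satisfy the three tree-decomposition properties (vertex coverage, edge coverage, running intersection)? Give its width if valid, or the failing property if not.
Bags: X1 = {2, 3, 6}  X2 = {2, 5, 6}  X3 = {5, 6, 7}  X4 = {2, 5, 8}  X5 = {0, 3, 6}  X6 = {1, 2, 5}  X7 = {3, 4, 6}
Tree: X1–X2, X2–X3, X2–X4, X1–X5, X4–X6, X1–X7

Yes; width 2.

Checking the three conditions: (i) the bags cover all of {0, 1, 2, 3, 4, 5, 6, 7, 8}; (ii) for each edge, some bag contains both endpoints; (iii) the bags containing any fixed vertex form a subtree. All hold, so the decomposition is valid with width 3 − 1 = 2.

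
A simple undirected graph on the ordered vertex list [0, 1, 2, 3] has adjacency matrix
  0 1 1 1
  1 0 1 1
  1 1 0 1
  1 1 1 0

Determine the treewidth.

3

A width-3 tree decomposition is:
Bags: B1 = {0, 1, 2, 3}
Tree: (single bag)
With just one bag of size 4, the width is 4 − 1 = 3, so tw(G) ≤ 3. On the other hand G contains the 4-clique {0, 1, 2, 3}. A clique must lie in a single bag of any decomposition, so no decomposition can have width below 3. The upper and lower bounds meet at 3, so that is the treewidth.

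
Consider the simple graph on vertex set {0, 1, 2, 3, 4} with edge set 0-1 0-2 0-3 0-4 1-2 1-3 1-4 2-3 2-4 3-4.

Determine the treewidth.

A width-4 tree decomposition is:
Bags: B1 = {0, 1, 2, 3, 4}
Tree: (single bag)
A single bag containing all 5 vertices is trivially a valid decomposition of width 4. Conversely, {0, 1, 2, 3, 4} is a clique of size 5, and the vertices of any clique must share a bag in every tree decomposition; so some bag has ≥ 5 vertices and tw(G) ≥ 4. Combining the bounds, tw(G) = 4.

4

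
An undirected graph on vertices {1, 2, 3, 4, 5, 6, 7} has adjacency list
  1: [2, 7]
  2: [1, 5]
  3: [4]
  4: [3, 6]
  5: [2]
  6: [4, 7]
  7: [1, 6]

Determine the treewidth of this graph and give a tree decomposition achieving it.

Treewidth 1.
Bags: B1 = {3, 4}  B2 = {4, 6}  B3 = {6, 7}  B4 = {1, 7}  B5 = {1, 2}  B6 = {2, 5}
Tree: B1–B2, B2–B3, B3–B4, B4–B5, B5–B6

Each bag holds 2 vertices, so the decomposition has width 1, which upper-bounds the treewidth. Since G has at least one edge (e.g. 3–4), it is not an edgeless graph, so tw(G) ≥ 1. Hence tw(G) = 1 exactly.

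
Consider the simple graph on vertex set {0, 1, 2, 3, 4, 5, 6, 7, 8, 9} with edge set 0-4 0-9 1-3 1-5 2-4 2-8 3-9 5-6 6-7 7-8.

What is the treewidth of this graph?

A width-2 tree decomposition is:
Bags: B1 = {0, 4, 9}  B2 = {2, 4, 9}  B3 = {2, 8, 9}  B4 = {7, 8, 9}  B5 = {6, 7, 9}  B6 = {5, 6, 9}  B7 = {1, 5, 9}  B8 = {1, 3, 9}
Tree: B1–B2, B2–B3, B3–B4, B4–B5, B5–B6, B6–B7, B7–B8
The largest bag has 3 vertices, giving width 2; this decomposition certifies tw(G) ≤ 2. For the lower bound, G contains the cycle 9–0–4–2–8–7–6–5–1–3–9, so G is not a forest; only forests have treewidth ≤ 1, hence tw(G) ≥ 2. The upper and lower bounds meet at 2, so that is the treewidth.

2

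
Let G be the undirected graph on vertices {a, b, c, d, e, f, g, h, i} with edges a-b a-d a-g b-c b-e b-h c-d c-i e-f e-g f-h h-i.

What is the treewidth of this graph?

A width-3 tree decomposition is:
Bags: B1 = {e, f, g, h}  B2 = {b, e, g, h}  B3 = {a, b, g, h}  B4 = {a, b, h, i}  B5 = {a, b, c, i}  B6 = {a, c, d, i}
Tree: B1–B2, B2–B3, B3–B4, B4–B5, B5–B6
Each bag holds 4 vertices, so the decomposition has width 3, which upper-bounds the treewidth. For the lower bound: the 4 vertex sets {e,f,g}, {h}, {b}, {a,c,d,i} are disjoint, each induces a connected subgraph, and every pair is joined by at least one edge of G. Contracting each set to a single vertex therefore yields K_{4} as a minor, and since treewidth is minor-monotone, tw(G) ≥ tw(K_{4}) = 3. Combining the bounds, tw(G) = 3.

3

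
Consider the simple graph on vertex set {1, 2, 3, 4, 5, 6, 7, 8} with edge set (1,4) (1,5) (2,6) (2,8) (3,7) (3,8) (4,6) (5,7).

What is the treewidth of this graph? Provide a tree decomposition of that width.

Every bag has size at most 3, so the width is 3 − 1 = 2 and tw(G) ≤ 2. Since 5–7–3–8–2–6–4–1–5 is a cycle in G, G is not acyclic. Forests are exactly the graphs of treewidth ≤ 1, so tw(G) ≥ 2. The upper and lower bounds meet at 2, so that is the treewidth.

Treewidth 2.
One such decomposition:
Bags: B1 = {3, 5, 7}  B2 = {3, 5, 8}  B3 = {2, 5, 8}  B4 = {2, 5, 6}  B5 = {4, 5, 6}  B6 = {1, 4, 5}
Tree: B1–B2, B2–B3, B3–B4, B4–B5, B5–B6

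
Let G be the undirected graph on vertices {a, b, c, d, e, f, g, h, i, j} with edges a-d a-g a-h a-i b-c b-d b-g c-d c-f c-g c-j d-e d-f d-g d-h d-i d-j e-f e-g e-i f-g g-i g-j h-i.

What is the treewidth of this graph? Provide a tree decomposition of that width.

Every bag has size at most 4, so the width is 4 − 1 = 3 and tw(G) ≤ 3. For the lower bound, the 4 vertices {d, e, f, g} are pairwise adjacent, and any tree decomposition puts a clique entirely inside one bag — forcing width ≥ 3. Hence tw(G) = 3 exactly.

Treewidth 3.
One optimal decomposition is:
Bags: B1 = {a, d, g, i}  B2 = {a, d, h, i}  B3 = {d, e, g, i}  B4 = {d, e, f, g}  B5 = {c, d, f, g}  B6 = {b, c, d, g}  B7 = {c, d, g, j}
Tree: B1–B2, B1–B3, B3–B4, B4–B5, B5–B6, B6–B7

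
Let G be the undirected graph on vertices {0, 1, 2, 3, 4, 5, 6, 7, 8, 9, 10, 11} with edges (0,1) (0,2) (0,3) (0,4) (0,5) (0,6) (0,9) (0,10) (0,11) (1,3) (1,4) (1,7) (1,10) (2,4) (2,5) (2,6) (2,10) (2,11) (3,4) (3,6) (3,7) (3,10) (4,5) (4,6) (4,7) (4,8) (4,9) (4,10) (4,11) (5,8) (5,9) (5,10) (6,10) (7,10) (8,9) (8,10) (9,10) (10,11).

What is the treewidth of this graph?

A width-4 tree decomposition is:
Bags: B1 = {0, 2, 4, 6, 10}  B2 = {0, 3, 4, 6, 10}  B3 = {0, 2, 4, 10, 11}  B4 = {0, 2, 4, 5, 10}  B5 = {0, 1, 3, 4, 10}  B6 = {0, 4, 5, 9, 10}  B7 = {1, 3, 4, 7, 10}  B8 = {4, 5, 8, 9, 10}
Tree: B1–B2, B1–B3, B1–B4, B2–B5, B4–B6, B5–B7, B6–B8
Every bag has size at most 5, so the width is 5 − 1 = 4 and tw(G) ≤ 4. Conversely, {0, 1, 3, 4, 10} is a clique of size 5, and the vertices of any clique must share a bag in every tree decomposition; so some bag has ≥ 5 vertices and tw(G) ≥ 4. Therefore the treewidth is 4.

4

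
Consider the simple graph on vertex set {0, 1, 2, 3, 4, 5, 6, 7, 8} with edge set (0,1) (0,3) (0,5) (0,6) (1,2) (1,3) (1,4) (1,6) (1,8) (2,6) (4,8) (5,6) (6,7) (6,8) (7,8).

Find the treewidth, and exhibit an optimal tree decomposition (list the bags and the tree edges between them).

Every bag has size at most 3, so the width is 3 − 1 = 2 and tw(G) ≤ 2. On the other hand G contains the 3-clique {0, 1, 3}. A clique must lie in a single bag of any decomposition, so no decomposition can have width below 2. Therefore the treewidth is 2.

Treewidth 2.
Bags: B1 = {1, 6, 8}  B2 = {0, 1, 6}  B3 = {0, 5, 6}  B4 = {1, 4, 8}  B5 = {6, 7, 8}  B6 = {1, 2, 6}  B7 = {0, 1, 3}
Tree: B1–B2, B2–B3, B1–B4, B1–B5, B2–B6, B2–B7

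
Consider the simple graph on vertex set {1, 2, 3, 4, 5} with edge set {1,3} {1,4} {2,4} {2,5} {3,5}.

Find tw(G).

A width-2 tree decomposition is:
Bags: B1 = {1, 3, 5}  B2 = {1, 2, 5}  B3 = {1, 2, 4}
Tree: B1–B2, B2–B3
Every bag has size at most 3, so the width is 3 − 1 = 2 and tw(G) ≤ 2. Since 1–3–5–2–4–1 is a cycle in G, G is not acyclic. Forests are exactly the graphs of treewidth ≤ 1, so tw(G) ≥ 2. Hence tw(G) = 2 exactly.

2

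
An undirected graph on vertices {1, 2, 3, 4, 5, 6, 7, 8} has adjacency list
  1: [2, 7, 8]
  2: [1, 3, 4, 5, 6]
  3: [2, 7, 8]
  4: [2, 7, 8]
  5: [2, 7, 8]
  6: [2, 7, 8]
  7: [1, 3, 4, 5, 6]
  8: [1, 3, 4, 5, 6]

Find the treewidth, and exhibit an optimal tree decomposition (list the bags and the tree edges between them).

Treewidth 3.
One optimal decomposition is:
Bags: B1 = {2, 4, 7, 8}  B2 = {1, 2, 7, 8}  B3 = {2, 6, 7, 8}  B4 = {2, 5, 7, 8}  B5 = {2, 3, 7, 8}
Tree: B1–B2, B2–B3, B3–B4, B4–B5

Each bag holds 4 vertices, so the decomposition has width 3, which upper-bounds the treewidth. For the lower bound: the 4 vertex sets {2,4}, {1,7}, {8}, {6} are disjoint, each induces a connected subgraph, and every pair is joined by at least one edge of G. Contracting each set to a single vertex therefore yields K_{4} as a minor, and since treewidth is minor-monotone, tw(G) ≥ tw(K_{4}) = 3. Combining the bounds, tw(G) = 3.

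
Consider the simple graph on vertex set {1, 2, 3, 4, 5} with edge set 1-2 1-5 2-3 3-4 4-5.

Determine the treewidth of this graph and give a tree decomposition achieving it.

The largest bag has 3 vertices, giving width 2; this decomposition certifies tw(G) ≤ 2. Since 5–1–2–3–4–5 is a cycle in G, G is not acyclic. Forests are exactly the graphs of treewidth ≤ 1, so tw(G) ≥ 2. The upper and lower bounds meet at 2, so that is the treewidth.

Treewidth 2.
One such decomposition:
Bags: B1 = {1, 2, 5}  B2 = {2, 3, 5}  B3 = {3, 4, 5}
Tree: B1–B2, B2–B3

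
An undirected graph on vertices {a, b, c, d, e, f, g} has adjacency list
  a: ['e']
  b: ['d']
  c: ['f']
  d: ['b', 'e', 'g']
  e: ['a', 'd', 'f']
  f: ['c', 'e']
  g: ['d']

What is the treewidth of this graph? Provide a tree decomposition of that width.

Every bag has size at most 2, so the width is 2 − 1 = 1 and tw(G) ≤ 1. Any graph with an edge has treewidth ≥ 1, and G has the edge e–d. Combining the bounds, tw(G) = 1.

Treewidth 1.
Bags: B1 = {d, e}  B2 = {a, e}  B3 = {b, d}  B4 = {e, f}  B5 = {c, f}  B6 = {d, g}
Tree: B1–B2, B1–B3, B1–B4, B4–B5, B1–B6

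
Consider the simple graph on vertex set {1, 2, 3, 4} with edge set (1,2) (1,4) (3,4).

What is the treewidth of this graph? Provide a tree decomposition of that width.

Treewidth 1.
One such decomposition:
Bags: B1 = {1, 2}  B2 = {1, 4}  B3 = {3, 4}
Tree: B1–B2, B2–B3

Every bag has size at most 2, so the width is 2 − 1 = 1 and tw(G) ≤ 1. Any graph with an edge has treewidth ≥ 1, and G has the edge 2–1. Combining the bounds, tw(G) = 1.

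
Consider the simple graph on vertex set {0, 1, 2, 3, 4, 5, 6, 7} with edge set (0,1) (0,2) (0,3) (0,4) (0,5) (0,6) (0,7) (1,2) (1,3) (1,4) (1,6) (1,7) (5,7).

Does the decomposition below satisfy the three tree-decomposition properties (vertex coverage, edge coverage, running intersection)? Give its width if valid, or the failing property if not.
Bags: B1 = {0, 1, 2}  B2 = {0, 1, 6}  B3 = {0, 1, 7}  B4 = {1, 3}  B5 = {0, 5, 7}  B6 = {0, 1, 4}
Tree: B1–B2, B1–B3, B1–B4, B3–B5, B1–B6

No — edge (0,3) lies in no bag.

A tree decomposition must satisfy three properties: every vertex lies in some bag; for every edge, both endpoints lie together in some bag; and for every vertex, the bags containing it form a connected subtree. Here edge (0,3) lies in no bag, so the decomposition is invalid.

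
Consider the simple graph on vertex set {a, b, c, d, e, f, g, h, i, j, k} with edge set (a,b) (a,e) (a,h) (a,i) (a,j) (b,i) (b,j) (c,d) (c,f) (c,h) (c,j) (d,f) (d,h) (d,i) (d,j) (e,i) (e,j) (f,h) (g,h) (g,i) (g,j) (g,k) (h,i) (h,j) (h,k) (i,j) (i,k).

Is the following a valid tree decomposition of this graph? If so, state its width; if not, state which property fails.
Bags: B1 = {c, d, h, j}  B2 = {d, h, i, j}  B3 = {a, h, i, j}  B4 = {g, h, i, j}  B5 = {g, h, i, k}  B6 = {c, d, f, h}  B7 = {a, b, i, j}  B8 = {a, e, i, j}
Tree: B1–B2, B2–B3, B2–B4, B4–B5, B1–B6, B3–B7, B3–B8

Every vertex of G appears in some bag (union = {a, b, c, d, e, f, g, h, i, j, k}); every edge is covered by a bag; and for each vertex v the set of bags containing v is connected in the bag tree. The decomposition is therefore valid. The largest bag has 4 vertices, so the width is 3.

Yes; width 3.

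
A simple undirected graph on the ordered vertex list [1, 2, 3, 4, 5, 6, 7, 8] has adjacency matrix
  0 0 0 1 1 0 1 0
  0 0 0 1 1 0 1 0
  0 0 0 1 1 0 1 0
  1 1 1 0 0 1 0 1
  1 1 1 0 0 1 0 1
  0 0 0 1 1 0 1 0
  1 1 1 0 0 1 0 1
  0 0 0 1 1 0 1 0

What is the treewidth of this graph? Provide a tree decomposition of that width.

The largest bag has 4 vertices, giving width 3; this decomposition certifies tw(G) ≤ 3. For the lower bound: the 4 vertex sets {4,6}, {2,7}, {5}, {1} are disjoint, each induces a connected subgraph, and every pair is joined by at least one edge of G. Contracting each set to a single vertex therefore yields K_{4} as a minor, and since treewidth is minor-monotone, tw(G) ≥ tw(K_{4}) = 3. Therefore the treewidth is 3.

Treewidth 3.
One optimal decomposition is:
Bags: B1 = {4, 5, 6, 7}  B2 = {2, 4, 5, 7}  B3 = {1, 4, 5, 7}  B4 = {3, 4, 5, 7}  B5 = {4, 5, 7, 8}
Tree: B1–B2, B2–B3, B3–B4, B4–B5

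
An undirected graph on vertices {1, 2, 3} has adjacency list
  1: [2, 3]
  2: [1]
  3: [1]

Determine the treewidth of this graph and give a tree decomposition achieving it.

The largest bag has 2 vertices, giving width 1; this decomposition certifies tw(G) ≤ 1. Any graph with an edge has treewidth ≥ 1, and G has the edge 2–1. Therefore the treewidth is 1.

Treewidth 1.
One optimal decomposition is:
Bags: B1 = {1, 2}  B2 = {1, 3}
Tree: B1–B2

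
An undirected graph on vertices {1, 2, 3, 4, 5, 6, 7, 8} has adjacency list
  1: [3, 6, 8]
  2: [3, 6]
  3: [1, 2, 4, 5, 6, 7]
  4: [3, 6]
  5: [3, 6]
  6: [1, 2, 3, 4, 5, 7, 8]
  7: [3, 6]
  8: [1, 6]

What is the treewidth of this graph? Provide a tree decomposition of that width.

Treewidth 2.
Bags: B1 = {1, 3, 6}  B2 = {2, 3, 6}  B3 = {1, 6, 8}  B4 = {3, 4, 6}  B5 = {3, 6, 7}  B6 = {3, 5, 6}
Tree: B1–B2, B1–B3, B2–B4, B2–B5, B1–B6

The largest bag has 3 vertices, giving width 2; this decomposition certifies tw(G) ≤ 2. On the other hand G contains the 3-clique {1, 6, 8}. A clique must lie in a single bag of any decomposition, so no decomposition can have width below 2. The upper and lower bounds meet at 2, so that is the treewidth.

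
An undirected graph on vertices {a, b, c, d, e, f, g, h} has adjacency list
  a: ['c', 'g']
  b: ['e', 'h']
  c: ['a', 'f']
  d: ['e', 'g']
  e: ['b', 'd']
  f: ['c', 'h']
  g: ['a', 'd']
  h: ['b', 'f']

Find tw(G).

A width-2 tree decomposition is:
Bags: B1 = {b, f, h}  B2 = {b, c, f}  B3 = {a, b, c}  B4 = {a, b, g}  B5 = {b, d, g}  B6 = {b, d, e}
Tree: B1–B2, B2–B3, B3–B4, B4–B5, B5–B6
Each bag holds 3 vertices, so the decomposition has width 2, which upper-bounds the treewidth. The edges b–h–f–c–a–g–d–e–b form a cycle, so G is not a tree and its treewidth is at least 2. Combining the bounds, tw(G) = 2.

2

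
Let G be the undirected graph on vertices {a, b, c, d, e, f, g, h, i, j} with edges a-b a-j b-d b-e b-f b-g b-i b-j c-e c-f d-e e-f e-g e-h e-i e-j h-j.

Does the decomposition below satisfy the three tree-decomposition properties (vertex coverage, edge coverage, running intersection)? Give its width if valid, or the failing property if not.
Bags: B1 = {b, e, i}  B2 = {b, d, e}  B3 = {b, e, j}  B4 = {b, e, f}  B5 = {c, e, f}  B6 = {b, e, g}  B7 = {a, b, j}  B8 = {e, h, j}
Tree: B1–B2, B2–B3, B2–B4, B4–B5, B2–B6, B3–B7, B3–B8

Vertex coverage: the bags together contain {a, b, c, d, e, f, g, h, i, j}, the full vertex set. Edge coverage: each edge of G has both endpoints in at least one bag. Running intersection: for every vertex, the bags containing it form a connected subtree. All three properties hold, so this is a valid tree decomposition of width max|bag| − 1 = 2, and hence tw(G) ≤ 2.

Yes; width 2.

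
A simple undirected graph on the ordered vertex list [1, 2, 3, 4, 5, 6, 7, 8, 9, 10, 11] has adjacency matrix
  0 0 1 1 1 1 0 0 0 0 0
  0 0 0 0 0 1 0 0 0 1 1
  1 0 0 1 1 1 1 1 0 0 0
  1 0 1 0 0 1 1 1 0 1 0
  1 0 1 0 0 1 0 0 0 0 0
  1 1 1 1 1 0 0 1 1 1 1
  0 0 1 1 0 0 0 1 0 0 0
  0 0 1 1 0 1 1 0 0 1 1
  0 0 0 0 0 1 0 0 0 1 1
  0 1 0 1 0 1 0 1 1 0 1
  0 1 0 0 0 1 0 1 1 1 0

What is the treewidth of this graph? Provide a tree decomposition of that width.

The largest bag has 4 vertices, giving width 3; this decomposition certifies tw(G) ≤ 3. On the other hand G contains the 4-clique {1, 3, 4, 6}. A clique must lie in a single bag of any decomposition, so no decomposition can have width below 3. Hence tw(G) = 3 exactly.

Treewidth 3.
Bags: B1 = {1, 3, 4, 6}  B2 = {3, 4, 6, 8}  B3 = {4, 6, 8, 10}  B4 = {6, 8, 10, 11}  B5 = {1, 3, 5, 6}  B6 = {2, 6, 10, 11}  B7 = {6, 9, 10, 11}  B8 = {3, 4, 7, 8}
Tree: B1–B2, B2–B3, B3–B4, B1–B5, B4–B6, B6–B7, B2–B8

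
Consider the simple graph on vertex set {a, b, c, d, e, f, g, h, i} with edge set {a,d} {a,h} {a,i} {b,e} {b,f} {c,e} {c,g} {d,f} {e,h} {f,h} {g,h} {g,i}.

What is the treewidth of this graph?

3

A width-3 tree decomposition is:
Bags: B1 = {b, d, e, f}  B2 = {d, e, f, h}  B3 = {a, d, e, h}  B4 = {a, c, e, h}  B5 = {a, c, g, h}  B6 = {a, c, g, i}
Tree: B1–B2, B2–B3, B3–B4, B4–B5, B5–B6
Each bag holds 4 vertices, so the decomposition has width 3, which upper-bounds the treewidth. For the lower bound: the 4 vertex sets {b,d,f}, {e}, {h}, {a,c,g,i} are disjoint, each induces a connected subgraph, and every pair is joined by at least one edge of G. Contracting each set to a single vertex therefore yields K_{4} as a minor, and since treewidth is minor-monotone, tw(G) ≥ tw(K_{4}) = 3. Hence tw(G) = 3 exactly.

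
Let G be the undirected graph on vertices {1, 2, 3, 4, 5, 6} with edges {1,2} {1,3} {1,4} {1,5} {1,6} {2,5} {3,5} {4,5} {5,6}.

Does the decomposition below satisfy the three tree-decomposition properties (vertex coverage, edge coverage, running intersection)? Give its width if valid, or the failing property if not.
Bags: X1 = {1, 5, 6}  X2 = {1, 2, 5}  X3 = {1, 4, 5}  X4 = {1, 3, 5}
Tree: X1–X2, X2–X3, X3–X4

Checking the three conditions: (i) the bags cover all of {1, 2, 3, 4, 5, 6}; (ii) for each edge, some bag contains both endpoints; (iii) the bags containing any fixed vertex form a subtree. All hold, so the decomposition is valid with width 3 − 1 = 2.

Yes; width 2.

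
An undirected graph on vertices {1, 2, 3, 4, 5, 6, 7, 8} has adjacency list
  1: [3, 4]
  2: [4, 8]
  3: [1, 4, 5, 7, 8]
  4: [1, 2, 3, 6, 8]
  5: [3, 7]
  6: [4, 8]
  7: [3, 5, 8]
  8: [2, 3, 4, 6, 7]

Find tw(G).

2

A width-2 tree decomposition is:
Bags: B1 = {3, 4, 8}  B2 = {3, 7, 8}  B3 = {3, 5, 7}  B4 = {2, 4, 8}  B5 = {4, 6, 8}  B6 = {1, 3, 4}
Tree: B1–B2, B2–B3, B1–B4, B1–B5, B1–B6
Each bag holds 3 vertices, so the decomposition has width 2, which upper-bounds the treewidth. Conversely, {2, 4, 8} is a clique of size 3, and the vertices of any clique must share a bag in every tree decomposition; so some bag has ≥ 3 vertices and tw(G) ≥ 2. Hence tw(G) = 2 exactly.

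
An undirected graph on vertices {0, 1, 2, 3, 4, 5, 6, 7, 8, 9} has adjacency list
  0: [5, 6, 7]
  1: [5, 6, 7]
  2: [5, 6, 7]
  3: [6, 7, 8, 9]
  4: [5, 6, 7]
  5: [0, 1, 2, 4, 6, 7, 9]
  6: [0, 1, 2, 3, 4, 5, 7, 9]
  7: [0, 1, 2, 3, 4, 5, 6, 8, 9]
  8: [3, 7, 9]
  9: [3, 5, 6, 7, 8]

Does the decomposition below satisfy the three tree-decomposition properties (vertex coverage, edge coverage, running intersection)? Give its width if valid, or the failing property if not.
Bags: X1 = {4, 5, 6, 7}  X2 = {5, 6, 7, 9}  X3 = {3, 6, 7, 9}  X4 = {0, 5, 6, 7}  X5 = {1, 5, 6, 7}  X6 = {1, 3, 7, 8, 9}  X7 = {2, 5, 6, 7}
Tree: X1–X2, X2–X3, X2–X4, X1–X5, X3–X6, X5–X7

A tree decomposition must satisfy three properties: every vertex lies in some bag; for every edge, both endpoints lie together in some bag; and for every vertex, the bags containing it form a connected subtree. Here bags containing vertex 1 are not connected in the tree, so the decomposition is invalid.

No — bags containing vertex 1 are not connected in the tree.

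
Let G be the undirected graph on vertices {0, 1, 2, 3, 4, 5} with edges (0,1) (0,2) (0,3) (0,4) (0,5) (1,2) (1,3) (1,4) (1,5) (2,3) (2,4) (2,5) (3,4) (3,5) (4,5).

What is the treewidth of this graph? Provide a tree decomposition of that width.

A single bag containing all 6 vertices is trivially a valid decomposition of width 5. Conversely, {0, 1, 2, 3, 4, 5} is a clique of size 6, and the vertices of any clique must share a bag in every tree decomposition; so some bag has ≥ 6 vertices and tw(G) ≥ 5. Combining the bounds, tw(G) = 5.

Treewidth 5.
One optimal decomposition is:
Bags: B1 = {0, 1, 2, 3, 4, 5}
Tree: (single bag)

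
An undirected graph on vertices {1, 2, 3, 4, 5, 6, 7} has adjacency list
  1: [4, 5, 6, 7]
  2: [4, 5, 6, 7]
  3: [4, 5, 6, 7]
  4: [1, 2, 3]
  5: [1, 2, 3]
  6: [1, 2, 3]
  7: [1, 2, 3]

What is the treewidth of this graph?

3

A width-3 tree decomposition is:
Bags: B1 = {1, 2, 3, 4}  B2 = {1, 2, 3, 6}  B3 = {1, 2, 3, 7}  B4 = {1, 2, 3, 5}
Tree: B1–B2, B2–B3, B3–B4
Each bag holds 4 vertices, so the decomposition has width 3, which upper-bounds the treewidth. For the lower bound: the 4 vertex sets {2,4}, {3,6}, {1}, {7} are disjoint, each induces a connected subgraph, and every pair is joined by at least one edge of G. Contracting each set to a single vertex therefore yields K_{4} as a minor, and since treewidth is minor-monotone, tw(G) ≥ tw(K_{4}) = 3. Hence tw(G) = 3 exactly.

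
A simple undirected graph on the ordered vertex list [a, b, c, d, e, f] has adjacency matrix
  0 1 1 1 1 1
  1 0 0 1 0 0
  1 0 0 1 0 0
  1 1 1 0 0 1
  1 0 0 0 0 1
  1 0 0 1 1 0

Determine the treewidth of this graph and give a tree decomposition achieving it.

The largest bag has 3 vertices, giving width 2; this decomposition certifies tw(G) ≤ 2. Conversely, {a, c, d} is a clique of size 3, and the vertices of any clique must share a bag in every tree decomposition; so some bag has ≥ 3 vertices and tw(G) ≥ 2. Therefore the treewidth is 2.

Treewidth 2.
One such decomposition:
Bags: B1 = {a, d, f}  B2 = {a, b, d}  B3 = {a, e, f}  B4 = {a, c, d}
Tree: B1–B2, B1–B3, B2–B4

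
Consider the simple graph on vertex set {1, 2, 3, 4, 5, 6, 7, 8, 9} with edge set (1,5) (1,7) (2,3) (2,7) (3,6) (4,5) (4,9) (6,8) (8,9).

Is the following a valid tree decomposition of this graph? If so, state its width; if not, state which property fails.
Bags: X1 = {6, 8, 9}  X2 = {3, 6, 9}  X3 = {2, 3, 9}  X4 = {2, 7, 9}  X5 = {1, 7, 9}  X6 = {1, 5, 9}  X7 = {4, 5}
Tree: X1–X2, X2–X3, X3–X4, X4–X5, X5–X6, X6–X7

No — edge (9,4) lies in no bag.

A tree decomposition must satisfy three properties: every vertex lies in some bag; for every edge, both endpoints lie together in some bag; and for every vertex, the bags containing it form a connected subtree. Here edge (9,4) lies in no bag, so the decomposition is invalid.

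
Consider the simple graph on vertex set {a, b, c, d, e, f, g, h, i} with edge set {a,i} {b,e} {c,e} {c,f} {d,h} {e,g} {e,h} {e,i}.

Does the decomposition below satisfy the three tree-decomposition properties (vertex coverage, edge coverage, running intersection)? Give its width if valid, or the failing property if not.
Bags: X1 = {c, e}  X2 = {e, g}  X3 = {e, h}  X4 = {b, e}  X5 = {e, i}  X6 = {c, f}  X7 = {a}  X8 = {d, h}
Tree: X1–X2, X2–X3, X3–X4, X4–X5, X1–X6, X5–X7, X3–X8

No — edge (i,a) lies in no bag.

A tree decomposition must satisfy three properties: every vertex lies in some bag; for every edge, both endpoints lie together in some bag; and for every vertex, the bags containing it form a connected subtree. Here edge (i,a) lies in no bag, so the decomposition is invalid.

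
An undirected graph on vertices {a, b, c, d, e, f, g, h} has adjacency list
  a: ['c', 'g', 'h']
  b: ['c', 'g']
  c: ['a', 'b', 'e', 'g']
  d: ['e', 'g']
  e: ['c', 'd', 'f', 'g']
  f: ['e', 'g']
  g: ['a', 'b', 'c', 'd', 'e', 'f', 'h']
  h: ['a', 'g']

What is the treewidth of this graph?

2

A width-2 tree decomposition is:
Bags: B1 = {a, c, g}  B2 = {c, e, g}  B3 = {b, c, g}  B4 = {a, g, h}  B5 = {e, f, g}  B6 = {d, e, g}
Tree: B1–B2, B2–B3, B1–B4, B2–B5, B5–B6
Each bag holds 3 vertices, so the decomposition has width 2, which upper-bounds the treewidth. Conversely, {d, e, g} is a clique of size 3, and the vertices of any clique must share a bag in every tree decomposition; so some bag has ≥ 3 vertices and tw(G) ≥ 2. Therefore the treewidth is 2.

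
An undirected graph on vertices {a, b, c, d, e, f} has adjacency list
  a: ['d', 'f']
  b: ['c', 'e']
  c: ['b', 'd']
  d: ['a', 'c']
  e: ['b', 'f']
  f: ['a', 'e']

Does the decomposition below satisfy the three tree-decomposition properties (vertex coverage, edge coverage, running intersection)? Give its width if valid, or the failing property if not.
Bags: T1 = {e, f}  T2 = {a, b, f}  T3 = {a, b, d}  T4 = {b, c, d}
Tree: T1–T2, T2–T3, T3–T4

A tree decomposition must satisfy three properties: every vertex lies in some bag; for every edge, both endpoints lie together in some bag; and for every vertex, the bags containing it form a connected subtree. Here edge (b,e) lies in no bag, so the decomposition is invalid.

No — edge (b,e) lies in no bag.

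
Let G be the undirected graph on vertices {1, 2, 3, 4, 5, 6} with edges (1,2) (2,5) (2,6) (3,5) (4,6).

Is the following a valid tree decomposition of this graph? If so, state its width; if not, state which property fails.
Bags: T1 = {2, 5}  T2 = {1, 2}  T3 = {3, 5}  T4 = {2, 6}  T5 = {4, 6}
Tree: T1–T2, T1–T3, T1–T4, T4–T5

Yes; width 1.

Every vertex of G appears in some bag (union = {1, 2, 3, 4, 5, 6}); every edge is covered by a bag; and for each vertex v the set of bags containing v is connected in the bag tree. The decomposition is therefore valid. The largest bag has 2 vertices, so the width is 1.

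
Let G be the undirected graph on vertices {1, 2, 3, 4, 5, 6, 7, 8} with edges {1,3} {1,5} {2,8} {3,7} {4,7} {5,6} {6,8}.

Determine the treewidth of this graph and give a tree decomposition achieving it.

The largest bag has 2 vertices, giving width 1; this decomposition certifies tw(G) ≤ 1. G has an edge, so its treewidth is at least 1. Combining the bounds, tw(G) = 1.

Treewidth 1.
One such decomposition:
Bags: B1 = {4, 7}  B2 = {3, 7}  B3 = {1, 3}  B4 = {1, 5}  B5 = {5, 6}  B6 = {6, 8}  B7 = {2, 8}
Tree: B1–B2, B2–B3, B3–B4, B4–B5, B5–B6, B6–B7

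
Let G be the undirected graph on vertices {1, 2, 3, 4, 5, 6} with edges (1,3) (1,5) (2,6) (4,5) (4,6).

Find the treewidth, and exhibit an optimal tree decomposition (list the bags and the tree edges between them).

Treewidth 1.
Bags: B1 = {2, 6}  B2 = {4, 6}  B3 = {4, 5}  B4 = {1, 5}  B5 = {1, 3}
Tree: B1–B2, B2–B3, B3–B4, B4–B5

The largest bag has 2 vertices, giving width 1; this decomposition certifies tw(G) ≤ 1. Any graph with an edge has treewidth ≥ 1, and G has the edge 2–6. The upper and lower bounds meet at 1, so that is the treewidth.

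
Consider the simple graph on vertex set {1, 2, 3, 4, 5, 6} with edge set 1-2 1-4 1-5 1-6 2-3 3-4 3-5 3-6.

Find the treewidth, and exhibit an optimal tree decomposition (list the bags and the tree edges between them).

Every bag has size at most 3, so the width is 3 − 1 = 2 and tw(G) ≤ 2. For the lower bound, G contains the cycle 1–4–3–2–1, so G is not a forest; only forests have treewidth ≤ 1, hence tw(G) ≥ 2. Hence tw(G) = 2 exactly.

Treewidth 2.
Bags: B1 = {1, 3, 4}  B2 = {1, 2, 3}  B3 = {1, 3, 5}  B4 = {1, 3, 6}
Tree: B1–B2, B2–B3, B3–B4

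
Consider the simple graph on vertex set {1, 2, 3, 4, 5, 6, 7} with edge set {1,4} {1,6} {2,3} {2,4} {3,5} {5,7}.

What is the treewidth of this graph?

1

A width-1 tree decomposition is:
Bags: B1 = {1, 6}  B2 = {1, 4}  B3 = {2, 4}  B4 = {2, 3}  B5 = {3, 5}  B6 = {5, 7}
Tree: B1–B2, B2–B3, B3–B4, B4–B5, B5–B6
Each bag holds 2 vertices, so the decomposition has width 1, which upper-bounds the treewidth. Any graph with an edge has treewidth ≥ 1, and G has the edge 6–1. Therefore the treewidth is 1.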